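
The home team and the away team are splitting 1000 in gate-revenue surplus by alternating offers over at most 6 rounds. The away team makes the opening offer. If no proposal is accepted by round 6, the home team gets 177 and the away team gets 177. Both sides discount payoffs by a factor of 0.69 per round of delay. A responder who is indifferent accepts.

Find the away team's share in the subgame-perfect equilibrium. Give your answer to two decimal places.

Round 6 (the home team proposes): the away team gets 177 if talks fail, so the home team offers 177 and keeps 823.
Round 5 (the away team proposes): the home team can get 823 next round, worth 0.69 × 823 = 567.87 now. The away team offers 567.87 and keeps 1000 − 567.87 = 432.13.
Round 4 (the home team proposes): the away team can get 432.13 next round, worth 0.69 × 432.13 = 298.1697 now. The home team offers 298.1697 and keeps 1000 − 298.1697 = 701.8303.
Round 3 (the away team proposes): the home team can get 701.8303 next round, worth 0.69 × 701.8303 = 484.262907 now, so the away team offers 484.262907, keeping 515.737093.
Round 2 (the home team proposes): the away team can get 515.737093 next round, worth 0.69 × 515.737093 = 355.85859417 now; the home team offers that and keeps 644.14140583.
Round 1 (the away team proposes): the home team can get 644.14140583 next round, worth 0.69 × 644.14140583 = 444.4575700227 now, so the away team offers 444.4575700227, keeping 555.5424299773.

555.54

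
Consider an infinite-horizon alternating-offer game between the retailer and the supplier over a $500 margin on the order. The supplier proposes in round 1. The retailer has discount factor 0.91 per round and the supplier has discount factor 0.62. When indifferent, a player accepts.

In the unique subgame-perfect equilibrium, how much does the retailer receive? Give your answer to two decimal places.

In a stationary SPE each proposer offers the other exactly their discounted continuation value.
If the supplier keeps x when proposing and the retailer keeps y when proposing, then x = 500 − 0.91y and y = 500 − 0.62x.
Solving: x = 500(1 − 0.91) / (1 − 0.62·0.91) = 45 / 0.4358 ≈ 103.2584.
The retailer gets 500 − 103.2584 ≈ 396.7416.

396.74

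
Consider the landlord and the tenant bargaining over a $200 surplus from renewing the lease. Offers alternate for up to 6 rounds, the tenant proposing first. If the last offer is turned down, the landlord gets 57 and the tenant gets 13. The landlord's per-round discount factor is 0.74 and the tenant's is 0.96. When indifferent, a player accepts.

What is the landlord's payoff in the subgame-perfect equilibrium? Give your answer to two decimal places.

Solve by backward induction from round 6.
Round 6 (the landlord proposes): the tenant gets 13 if talks fail, so the landlord offers 13 and keeps 187.
Round 5 (the tenant proposes): the landlord can get 187 next round, worth 0.74 × 187 = 138.38 now. The tenant offers 138.38 and keeps 200 − 138.38 = 61.62.
Round 4 (the landlord proposes): the tenant can get 61.62 next round, worth 0.96 × 61.62 = 59.1552 now, so the landlord offers 59.1552, keeping 140.8448.
Round 3 (the tenant proposes): the landlord can get 140.8448 next round, worth 0.74 × 140.8448 = 104.225152 now, so the tenant offers 104.225152, keeping 95.774848.
Round 2 (the landlord proposes): the tenant can get 95.774848 next round, worth 0.96 × 95.774848 = 91.94385408 now; the landlord offers that and keeps 108.05614592.
Round 1 (the tenant proposes): the landlord can get 108.05614592 next round, worth 0.74 × 108.05614592 = 79.9615479808 now. The tenant offers 79.9615479808 and keeps 200 − 79.9615479808 = 120.0384520192.

79.96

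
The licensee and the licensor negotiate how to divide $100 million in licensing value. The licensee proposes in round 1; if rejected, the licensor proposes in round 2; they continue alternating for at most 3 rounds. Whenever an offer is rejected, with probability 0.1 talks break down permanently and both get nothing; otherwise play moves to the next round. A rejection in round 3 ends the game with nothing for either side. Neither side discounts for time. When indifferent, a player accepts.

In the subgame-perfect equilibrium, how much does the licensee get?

Round 3 (the licensee proposes): the licensor will accept anything ≥ 0, so the licensee offers 0 and keeps 100.
Round 2 (the licensor proposes): rejecting gives the licensee an expected 0.9 × 100 = 90. The licensor offers 90 and keeps 100 − 90 = 10.
Round 1 (the licensee proposes): rejecting gives the licensor an expected 0.9 × 10 = 9. The licensee offers 9 and keeps 100 − 9 = 91.

91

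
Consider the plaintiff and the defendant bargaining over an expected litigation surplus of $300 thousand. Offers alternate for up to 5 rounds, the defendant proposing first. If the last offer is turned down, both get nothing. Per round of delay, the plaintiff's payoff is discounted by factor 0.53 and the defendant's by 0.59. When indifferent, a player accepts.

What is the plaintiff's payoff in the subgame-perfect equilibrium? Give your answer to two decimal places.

85.57

Round 5 (the defendant proposes): the plaintiff will accept anything ≥ 0, so the defendant offers 0 and keeps 300.
Round 4 (the plaintiff proposes): the defendant can get 300 next round, worth 0.59 × 300 = 177 now. The plaintiff offers 177 and keeps 300 − 177 = 123.
Round 3 (the defendant proposes): the plaintiff can get 123 next round, worth 0.53 × 123 = 65.19 now. The defendant offers 65.19 and keeps 300 − 65.19 = 234.81.
Round 2 (the plaintiff proposes): the defendant can get 234.81 next round, worth 0.59 × 234.81 = 138.5379 now. The plaintiff offers 138.5379 and keeps 300 − 138.5379 = 161.4621.
Round 1 (the defendant proposes): the plaintiff can get 161.4621 next round, worth 0.53 × 161.4621 = 85.574913 now, so the defendant offers 85.574913, keeping 214.425087.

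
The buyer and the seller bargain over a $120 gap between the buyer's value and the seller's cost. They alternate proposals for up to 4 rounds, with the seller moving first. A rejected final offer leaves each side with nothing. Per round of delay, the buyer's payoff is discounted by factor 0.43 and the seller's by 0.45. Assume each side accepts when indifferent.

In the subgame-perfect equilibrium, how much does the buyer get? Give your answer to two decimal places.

Round 4 (the buyer proposes): rejection yields 0 for the seller; the buyer offers 0 and keeps 120.
Round 3 (the seller proposes): the buyer can get 120 next round, worth 0.43 × 120 = 51.6 now, so the seller offers 51.6, keeping 68.4.
Round 2 (the buyer proposes): the seller can get 68.4 next round, worth 0.45 × 68.4 = 30.78 now, so the buyer offers 30.78, keeping 89.22.
Round 1 (the seller proposes): the buyer can get 89.22 next round, worth 0.43 × 89.22 = 38.3646 now, so the seller offers 38.3646, keeping 81.6354.

38.36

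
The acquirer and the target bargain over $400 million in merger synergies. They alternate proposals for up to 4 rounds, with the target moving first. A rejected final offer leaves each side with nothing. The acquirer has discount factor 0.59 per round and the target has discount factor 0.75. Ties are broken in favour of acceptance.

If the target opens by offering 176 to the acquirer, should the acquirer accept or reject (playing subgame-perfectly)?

Round 4 (the acquirer proposes): rejection yields 0 for the target; the acquirer offers 0 and keeps 400.
Round 3 (the target proposes): the acquirer can get 400 next round, worth 0.59 × 400 = 236 now; the target offers that and keeps 164.
Round 2 (the acquirer proposes): the target can get 164 next round, worth 0.75 × 164 = 123 now, so the acquirer offers 123, keeping 277.
So by rejecting in round 1, the acquirer gets 277 next round, worth 0.59 × 277 = 163.43 now.
Offer 176 ≥ 163.43, so the acquirer accepts.

Accept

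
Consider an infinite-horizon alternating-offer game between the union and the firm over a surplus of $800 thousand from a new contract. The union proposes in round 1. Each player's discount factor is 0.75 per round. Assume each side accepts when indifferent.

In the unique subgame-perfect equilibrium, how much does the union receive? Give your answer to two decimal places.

When the union proposes, the firm accepts any offer worth at least 0.75 times what the firm would get by proposing next round; and vice versa.
This gives x = 800 − 0.75y and y = 800 − 0.75x, where x and y are each side's share when it proposes.
Hence (1 − 0.75·0.75)x = 800(1 − 0.75), i.e. 0.4375·x = 200.
x ≈ 457.1429; the firm's share is 800 − x ≈ 342.8571.

457.14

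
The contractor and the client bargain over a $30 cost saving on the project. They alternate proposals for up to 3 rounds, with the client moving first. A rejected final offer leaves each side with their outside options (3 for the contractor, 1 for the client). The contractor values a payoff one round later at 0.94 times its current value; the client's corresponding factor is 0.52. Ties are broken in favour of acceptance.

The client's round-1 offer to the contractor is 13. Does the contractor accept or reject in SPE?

Round 3 (the client proposes): the contractor gets 3 if talks fail, so the client offers 3 and keeps 27.
Round 2 (the contractor proposes): the client can get 27 next round, worth 0.52 × 27 = 14.04 now, so the contractor offers 14.04, keeping 15.96.
So by rejecting in round 1, the contractor gets 15.96 next round, worth 0.94 × 15.96 = 15.0024 now.
Offer 13 < 15.0024, so the contractor rejects.

Reject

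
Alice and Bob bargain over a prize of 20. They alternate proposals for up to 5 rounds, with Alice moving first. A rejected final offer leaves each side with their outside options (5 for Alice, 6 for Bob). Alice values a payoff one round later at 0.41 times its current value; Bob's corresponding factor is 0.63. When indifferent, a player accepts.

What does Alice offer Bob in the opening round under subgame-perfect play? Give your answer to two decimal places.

9.75

Round 5 (Alice proposes): Bob gets 6 if talks fail, so Alice offers 6 and keeps 14.
Round 4 (Bob proposes): Alice can get 14 next round, worth 0.41 × 14 = 5.74 now; Bob offers that and keeps 14.26.
Round 3 (Alice proposes): Bob can get 14.26 next round, worth 0.63 × 14.26 = 8.9838 now. Alice offers 8.9838 and keeps 20 − 8.9838 = 11.0162.
Round 2 (Bob proposes): Alice can get 11.0162 next round, worth 0.41 × 11.0162 = 4.516642 now; Bob offers that and keeps 15.483358.
Round 1 (Alice proposes): Bob can get 15.483358 next round, worth 0.63 × 15.483358 = 9.75451554 now, so Alice offers 9.75451554, keeping 10.24548446.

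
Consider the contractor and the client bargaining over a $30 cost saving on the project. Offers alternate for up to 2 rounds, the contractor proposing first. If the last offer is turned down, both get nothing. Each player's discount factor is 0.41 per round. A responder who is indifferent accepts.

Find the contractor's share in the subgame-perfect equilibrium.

17.7

Solve by backward induction from round 2.
Round 2 (the client proposes): rejection yields 0 for the contractor; the client offers 0 and keeps 30.
Round 1 (the contractor proposes): the client can get 30 next round, worth 0.41 × 30 = 12.3 now; the contractor offers that and keeps 17.7.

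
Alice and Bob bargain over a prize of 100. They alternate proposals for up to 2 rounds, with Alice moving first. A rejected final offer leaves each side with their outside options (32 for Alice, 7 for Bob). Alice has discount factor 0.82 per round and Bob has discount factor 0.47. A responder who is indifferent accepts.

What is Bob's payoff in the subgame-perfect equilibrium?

31.96

Work backward from the last round.
Round 2 (Bob proposes): Alice gets 32 if talks fail, so Bob offers 32 and keeps 68.
Round 1 (Alice proposes): Bob can get 68 next round, worth 0.47 × 68 = 31.96 now, so Alice offers 31.96, keeping 68.04.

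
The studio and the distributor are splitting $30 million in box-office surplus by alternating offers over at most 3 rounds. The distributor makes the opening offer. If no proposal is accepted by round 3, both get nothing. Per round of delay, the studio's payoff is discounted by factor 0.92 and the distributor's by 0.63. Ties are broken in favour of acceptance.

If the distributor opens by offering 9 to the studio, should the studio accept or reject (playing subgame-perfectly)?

Work out the studio's continuation value if the offer is rejected.
Round 3 (the distributor proposes): the studio will accept anything ≥ 0, so the distributor offers 0 and keeps 30.
Round 2 (the studio proposes): the distributor can get 30 next round, worth 0.63 × 30 = 18.9 now; the studio offers that and keeps 11.1.
So by rejecting in round 1, the studio gets 11.1 next round, worth 0.92 × 11.1 = 10.212 now.
Offer 9 < 10.212, so the studio rejects.

Reject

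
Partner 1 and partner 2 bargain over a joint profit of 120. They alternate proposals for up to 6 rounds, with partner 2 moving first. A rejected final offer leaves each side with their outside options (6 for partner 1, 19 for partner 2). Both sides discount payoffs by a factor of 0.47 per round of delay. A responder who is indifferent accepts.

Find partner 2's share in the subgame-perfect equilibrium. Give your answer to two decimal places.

Solve by backward induction from round 6.
Round 6 (partner 1 proposes): partner 2 gets 19 if talks fail, so partner 1 offers 19 and keeps 101.
Round 5 (partner 2 proposes): partner 1 can get 101 next round, worth 0.47 × 101 = 47.47 now, so partner 2 offers 47.47, keeping 72.53.
Round 4 (partner 1 proposes): partner 2 can get 72.53 next round, worth 0.47 × 72.53 = 34.0891 now. Partner 1 offers 34.0891 and keeps 120 − 34.0891 = 85.9109.
Round 3 (partner 2 proposes): partner 1 can get 85.9109 next round, worth 0.47 × 85.9109 = 40.378123 now; partner 2 offers that and keeps 79.621877.
Round 2 (partner 1 proposes): partner 2 can get 79.621877 next round, worth 0.47 × 79.621877 = 37.42228219 now; partner 1 offers that and keeps 82.57771781.
Round 1 (partner 2 proposes): partner 1 can get 82.57771781 next round, worth 0.47 × 82.57771781 = 38.8115273707 now, so partner 2 offers 38.8115273707, keeping 81.1884726293.

81.19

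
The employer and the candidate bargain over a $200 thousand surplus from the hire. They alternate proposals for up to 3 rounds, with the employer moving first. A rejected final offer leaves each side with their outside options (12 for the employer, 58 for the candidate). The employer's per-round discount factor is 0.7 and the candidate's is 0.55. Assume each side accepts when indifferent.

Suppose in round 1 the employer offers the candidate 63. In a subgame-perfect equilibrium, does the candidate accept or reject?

Work out the candidate's continuation value if the offer is rejected.
Round 3 (the employer proposes): the candidate gets 58 if talks fail, so the employer offers 58 and keeps 142.
Round 2 (the candidate proposes): the employer can get 142 next round, worth 0.7 × 142 = 99.4 now, so the candidate offers 99.4, keeping 100.6.
So by rejecting in round 1, the candidate gets 100.6 next round, worth 0.55 × 100.6 = 55.33 now.
Offer 63 ≥ 55.33, so the candidate accepts.

Accept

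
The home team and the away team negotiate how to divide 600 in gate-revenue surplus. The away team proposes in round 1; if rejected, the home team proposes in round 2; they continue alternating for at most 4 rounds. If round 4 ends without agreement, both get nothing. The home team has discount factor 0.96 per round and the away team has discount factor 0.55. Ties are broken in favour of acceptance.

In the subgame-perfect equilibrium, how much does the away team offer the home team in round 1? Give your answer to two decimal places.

Round 4 (the home team proposes): the away team will accept anything ≥ 0, so the home team offers 0 and keeps 600.
Round 3 (the away team proposes): the home team can get 600 next round, worth 0.96 × 600 = 576 now. The away team offers 576 and keeps 600 − 576 = 24.
Round 2 (the home team proposes): the away team can get 24 next round, worth 0.55 × 24 = 13.2 now, so the home team offers 13.2, keeping 586.8.
Round 1 (the away team proposes): the home team can get 586.8 next round, worth 0.96 × 586.8 = 563.328 now; the away team offers that and keeps 36.672.

563.33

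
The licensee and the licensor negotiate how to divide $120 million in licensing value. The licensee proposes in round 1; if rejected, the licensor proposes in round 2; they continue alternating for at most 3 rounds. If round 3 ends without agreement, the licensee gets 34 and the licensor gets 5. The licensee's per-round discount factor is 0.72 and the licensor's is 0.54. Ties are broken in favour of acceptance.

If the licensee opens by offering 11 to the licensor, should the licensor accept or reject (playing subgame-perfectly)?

Reject

Round 3 (the licensee proposes): the licensor gets 5 if talks fail, so the licensee offers 5 and keeps 115.
Round 2 (the licensor proposes): the licensee can get 115 next round, worth 0.72 × 115 = 82.8 now. The licensor offers 82.8 and keeps 120 − 82.8 = 37.2.
So by rejecting in round 1, the licensor gets 37.2 next round, worth 0.54 × 37.2 = 20.088 now.
Offer 11 < 20.088, so the licensor rejects.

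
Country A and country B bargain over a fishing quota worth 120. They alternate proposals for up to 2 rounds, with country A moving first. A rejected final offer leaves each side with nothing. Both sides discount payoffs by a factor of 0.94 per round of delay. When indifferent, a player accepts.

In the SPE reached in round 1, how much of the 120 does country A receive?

Round 2 (country B proposes): country A will accept anything ≥ 0, so country B offers 0 and keeps 120.
Round 1 (country A proposes): country B can get 120 next round, worth 0.94 × 120 = 112.8 now, so country A offers 112.8, keeping 7.2.

7.2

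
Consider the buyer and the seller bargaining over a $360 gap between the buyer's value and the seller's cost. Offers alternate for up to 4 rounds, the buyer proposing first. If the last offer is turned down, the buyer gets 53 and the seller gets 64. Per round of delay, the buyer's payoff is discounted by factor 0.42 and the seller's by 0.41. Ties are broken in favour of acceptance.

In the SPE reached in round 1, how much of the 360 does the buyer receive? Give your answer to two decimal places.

Work backward from the last round.
Round 4 (the seller proposes): the buyer gets 53 if talks fail, so the seller offers 53 and keeps 307.
Round 3 (the buyer proposes): the seller can get 307 next round, worth 0.41 × 307 = 125.87 now, so the buyer offers 125.87, keeping 234.13.
Round 2 (the seller proposes): the buyer can get 234.13 next round, worth 0.42 × 234.13 = 98.3346 now. The seller offers 98.3346 and keeps 360 − 98.3346 = 261.6654.
Round 1 (the buyer proposes): the seller can get 261.6654 next round, worth 0.41 × 261.6654 = 107.282814 now; the buyer offers that and keeps 252.717186.

252.72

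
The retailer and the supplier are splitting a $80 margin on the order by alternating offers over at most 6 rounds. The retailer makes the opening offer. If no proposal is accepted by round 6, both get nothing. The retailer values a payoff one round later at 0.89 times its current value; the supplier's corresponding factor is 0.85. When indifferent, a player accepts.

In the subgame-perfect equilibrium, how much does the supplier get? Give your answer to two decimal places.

Solve by backward induction from round 6.
Round 6 (the supplier proposes): rejection yields 0 for the retailer; the supplier offers 0 and keeps 80.
Round 5 (the retailer proposes): the supplier can get 80 next round, worth 0.85 × 80 = 68 now, so the retailer offers 68, keeping 12.
Round 4 (the supplier proposes): the retailer can get 12 next round, worth 0.89 × 12 = 10.68 now. The supplier offers 10.68 and keeps 80 − 10.68 = 69.32.
Round 3 (the retailer proposes): the supplier can get 69.32 next round, worth 0.85 × 69.32 = 58.922 now. The retailer offers 58.922 and keeps 80 − 58.922 = 21.078.
Round 2 (the supplier proposes): the retailer can get 21.078 next round, worth 0.89 × 21.078 = 18.75942 now. The supplier offers 18.75942 and keeps 80 − 18.75942 = 61.24058.
Round 1 (the retailer proposes): the supplier can get 61.24058 next round, worth 0.85 × 61.24058 = 52.054493 now; the retailer offers that and keeps 27.945507.

52.05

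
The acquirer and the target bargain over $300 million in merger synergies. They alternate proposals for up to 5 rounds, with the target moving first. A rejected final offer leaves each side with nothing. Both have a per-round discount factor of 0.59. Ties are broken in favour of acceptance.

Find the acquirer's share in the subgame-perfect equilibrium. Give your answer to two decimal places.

Round 5 (the target proposes): the acquirer will accept anything ≥ 0, so the target offers 0 and keeps 300.
Round 4 (the acquirer proposes): the target can get 300 next round, worth 0.59 × 300 = 177 now, so the acquirer offers 177, keeping 123.
Round 3 (the target proposes): the acquirer can get 123 next round, worth 0.59 × 123 = 72.57 now; the target offers that and keeps 227.43.
Round 2 (the acquirer proposes): the target can get 227.43 next round, worth 0.59 × 227.43 = 134.1837 now. The acquirer offers 134.1837 and keeps 300 − 134.1837 = 165.8163.
Round 1 (the target proposes): the acquirer can get 165.8163 next round, worth 0.59 × 165.8163 = 97.831617 now, so the target offers 97.831617, keeping 202.168383.

97.83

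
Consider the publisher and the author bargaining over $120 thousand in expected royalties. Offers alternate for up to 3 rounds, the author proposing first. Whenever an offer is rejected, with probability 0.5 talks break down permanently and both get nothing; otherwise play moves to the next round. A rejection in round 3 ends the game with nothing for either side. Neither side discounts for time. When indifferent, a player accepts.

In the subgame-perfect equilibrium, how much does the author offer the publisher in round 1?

Round 3 (the author proposes): the publisher will accept anything ≥ 0, so the author offers 0 and keeps 120.
Round 2 (the publisher proposes): rejecting gives the author an expected 0.5 × 120 = 60, so the publisher offers 60, keeping 60.
Round 1 (the author proposes): rejecting gives the publisher an expected 0.5 × 60 = 30. The author offers 30 and keeps 120 − 30 = 90.

30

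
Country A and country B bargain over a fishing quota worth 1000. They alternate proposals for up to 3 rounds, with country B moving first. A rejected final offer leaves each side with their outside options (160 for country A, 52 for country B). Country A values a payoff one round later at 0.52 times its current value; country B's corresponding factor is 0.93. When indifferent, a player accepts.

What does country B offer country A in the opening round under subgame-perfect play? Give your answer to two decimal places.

113.78

Round 3 (country B proposes): country A gets 160 if talks fail, so country B offers 160 and keeps 840.
Round 2 (country A proposes): country B can get 840 next round, worth 0.93 × 840 = 781.2 now, so country A offers 781.2, keeping 218.8.
Round 1 (country B proposes): country A can get 218.8 next round, worth 0.52 × 218.8 = 113.776 now, so country B offers 113.776, keeping 886.224.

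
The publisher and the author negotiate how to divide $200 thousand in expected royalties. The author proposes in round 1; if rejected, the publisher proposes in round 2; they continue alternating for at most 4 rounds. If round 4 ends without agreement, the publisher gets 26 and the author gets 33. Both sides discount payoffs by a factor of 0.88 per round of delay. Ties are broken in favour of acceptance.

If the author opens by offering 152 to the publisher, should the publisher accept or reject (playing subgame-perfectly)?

Work out the publisher's continuation value if the offer is rejected.
Round 4 (the publisher proposes): the author gets 33 if talks fail, so the publisher offers 33 and keeps 167.
Round 3 (the author proposes): the publisher can get 167 next round, worth 0.88 × 167 = 146.96 now; the author offers that and keeps 53.04.
Round 2 (the publisher proposes): the author can get 53.04 next round, worth 0.88 × 53.04 = 46.6752 now; the publisher offers that and keeps 153.3248.
So by rejecting in round 1, the publisher gets 153.3248 next round, worth 0.88 × 153.3248 = 134.925824 now.
Offer 152 ≥ 134.925824, so the publisher accepts.

Accept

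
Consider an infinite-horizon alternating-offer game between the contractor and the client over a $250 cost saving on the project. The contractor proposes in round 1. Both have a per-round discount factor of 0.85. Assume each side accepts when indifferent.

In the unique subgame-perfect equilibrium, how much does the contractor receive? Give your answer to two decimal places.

Let x be the contractor's share when the contractor proposes and y be the client's share when the client proposes.
The client accepts iff offered ≥ 0.85·y, so x = 250 − 0.85y. Symmetrically y = 250 − 0.85x.
Substituting: x = 250 − 0.85(250 − 0.85x), giving x(1 − 0.85·0.85) = 250(1 − 0.85).
So x = 250 × 0.15 / 0.2775 ≈ 135.1351, and the client receives 250 − x ≈ 114.8649.

135.14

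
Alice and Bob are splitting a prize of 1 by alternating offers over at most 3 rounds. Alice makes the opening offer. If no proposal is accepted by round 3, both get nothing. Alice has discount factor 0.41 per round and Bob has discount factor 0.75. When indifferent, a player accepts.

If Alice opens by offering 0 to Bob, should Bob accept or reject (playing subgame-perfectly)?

Reject

Round 3 (Alice proposes): rejection yields 0 for Bob; Alice offers 0 and keeps 1.
Round 2 (Bob proposes): Alice can get 1 next round, worth 0.41 × 1 = 0.41 now. Bob offers 0.41 and keeps 1 − 0.41 = 0.59.
So by rejecting in round 1, Bob gets 0.59 next round, worth 0.75 × 0.59 = 0.4425 now.
Offer 0 < 0.4425, so Bob rejects.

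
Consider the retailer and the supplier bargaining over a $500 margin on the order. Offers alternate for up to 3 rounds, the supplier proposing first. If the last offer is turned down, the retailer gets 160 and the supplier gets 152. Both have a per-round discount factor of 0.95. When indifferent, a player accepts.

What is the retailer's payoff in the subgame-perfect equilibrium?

168.15

Round 3 (the supplier proposes): the retailer gets 160 if talks fail, so the supplier offers 160 and keeps 340.
Round 2 (the retailer proposes): the supplier can get 340 next round, worth 0.95 × 340 = 323 now; the retailer offers that and keeps 177.
Round 1 (the supplier proposes): the retailer can get 177 next round, worth 0.95 × 177 = 168.15 now, so the supplier offers 168.15, keeping 331.85.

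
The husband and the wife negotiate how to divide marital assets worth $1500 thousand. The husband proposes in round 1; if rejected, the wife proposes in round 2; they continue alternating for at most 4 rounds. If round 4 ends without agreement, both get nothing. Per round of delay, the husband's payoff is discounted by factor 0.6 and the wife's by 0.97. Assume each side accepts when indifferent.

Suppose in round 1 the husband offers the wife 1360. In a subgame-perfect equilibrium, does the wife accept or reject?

Work out the wife's continuation value if the offer is rejected.
Round 4 (the wife proposes): the husband will accept anything ≥ 0, so the wife offers 0 and keeps 1500.
Round 3 (the husband proposes): the wife can get 1500 next round, worth 0.97 × 1500 = 1455 now. The husband offers 1455 and keeps 1500 − 1455 = 45.
Round 2 (the wife proposes): the husband can get 45 next round, worth 0.6 × 45 = 27 now; the wife offers that and keeps 1473.
So by rejecting in round 1, the wife gets 1473 next round, worth 0.97 × 1473 = 1428.81 now.
Offer 1360 < 1428.81, so the wife rejects.

Reject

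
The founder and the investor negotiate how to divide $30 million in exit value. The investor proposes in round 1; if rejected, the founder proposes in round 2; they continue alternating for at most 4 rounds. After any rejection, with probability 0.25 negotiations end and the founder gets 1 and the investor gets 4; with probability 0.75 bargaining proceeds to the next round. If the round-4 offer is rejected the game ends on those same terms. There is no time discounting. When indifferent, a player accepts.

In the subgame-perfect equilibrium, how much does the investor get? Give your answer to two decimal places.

Round 4 (the founder proposes): the investor gets 4 if talks fail, so the founder offers 4 and keeps 26.
Round 3 (the investor proposes): rejecting gives the founder an expected 0.75 × 26 + 0.25 × 1 = 19.75. The investor offers 19.75 and keeps 30 − 19.75 = 10.25.
Round 2 (the founder proposes): rejecting gives the investor an expected 0.75 × 10.25 + 0.25 × 4 = 8.6875, so the founder offers 8.6875, keeping 21.3125.
Round 1 (the investor proposes): rejecting gives the founder an expected 0.75 × 21.3125 + 0.25 × 1 = 16.234375. The investor offers 16.234375 and keeps 30 − 16.234375 = 13.765625.

13.77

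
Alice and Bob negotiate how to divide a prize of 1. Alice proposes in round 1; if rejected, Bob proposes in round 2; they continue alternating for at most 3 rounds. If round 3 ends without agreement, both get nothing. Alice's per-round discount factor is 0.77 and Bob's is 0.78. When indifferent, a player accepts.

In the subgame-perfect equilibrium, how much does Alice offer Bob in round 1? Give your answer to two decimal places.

Round 3 (Alice proposes): Bob will accept anything ≥ 0, so Alice offers 0 and keeps 1.
Round 2 (Bob proposes): Alice can get 1 next round, worth 0.77 × 1 = 0.77 now. Bob offers 0.77 and keeps 1 − 0.77 = 0.23.
Round 1 (Alice proposes): Bob can get 0.23 next round, worth 0.78 × 0.23 = 0.1794 now, so Alice offers 0.1794, keeping 0.8206.

0.18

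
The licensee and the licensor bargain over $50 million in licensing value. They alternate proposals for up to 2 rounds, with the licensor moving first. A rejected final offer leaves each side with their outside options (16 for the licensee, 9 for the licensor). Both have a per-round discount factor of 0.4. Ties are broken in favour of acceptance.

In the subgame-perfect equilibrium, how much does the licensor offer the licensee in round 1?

Work backward from the last round.
Round 2 (the licensee proposes): the licensor gets 9 if talks fail, so the licensee offers 9 and keeps 41.
Round 1 (the licensor proposes): the licensee can get 41 next round, worth 0.4 × 41 = 16.4 now; the licensor offers that and keeps 33.6.

16.4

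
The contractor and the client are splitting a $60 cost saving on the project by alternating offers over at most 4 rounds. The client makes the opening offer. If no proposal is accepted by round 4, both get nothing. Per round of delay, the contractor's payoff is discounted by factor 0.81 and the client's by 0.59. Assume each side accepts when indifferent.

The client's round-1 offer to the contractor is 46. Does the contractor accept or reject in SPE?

Work out the contractor's continuation value if the offer is rejected.
Round 4 (the contractor proposes): the client will accept anything ≥ 0, so the contractor offers 0 and keeps 60.
Round 3 (the client proposes): the contractor can get 60 next round, worth 0.81 × 60 = 48.6 now; the client offers that and keeps 11.4.
Round 2 (the contractor proposes): the client can get 11.4 next round, worth 0.59 × 11.4 = 6.726 now. The contractor offers 6.726 and keeps 60 − 6.726 = 53.274.
So by rejecting in round 1, the contractor gets 53.274 next round, worth 0.81 × 53.274 = 43.15194 now.
Offer 46 ≥ 43.15194, so the contractor accepts.

Accept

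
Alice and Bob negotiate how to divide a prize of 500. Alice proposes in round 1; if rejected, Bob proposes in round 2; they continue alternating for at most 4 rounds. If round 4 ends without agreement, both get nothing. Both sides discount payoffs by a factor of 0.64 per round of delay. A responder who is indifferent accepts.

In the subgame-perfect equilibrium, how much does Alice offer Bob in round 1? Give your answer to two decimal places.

246.27

Round 4 (Bob proposes): Alice will accept anything ≥ 0, so Bob offers 0 and keeps 500.
Round 3 (Alice proposes): Bob can get 500 next round, worth 0.64 × 500 = 320 now. Alice offers 320 and keeps 500 − 320 = 180.
Round 2 (Bob proposes): Alice can get 180 next round, worth 0.64 × 180 = 115.2 now. Bob offers 115.2 and keeps 500 − 115.2 = 384.8.
Round 1 (Alice proposes): Bob can get 384.8 next round, worth 0.64 × 384.8 = 246.272 now. Alice offers 246.272 and keeps 500 − 246.272 = 253.728.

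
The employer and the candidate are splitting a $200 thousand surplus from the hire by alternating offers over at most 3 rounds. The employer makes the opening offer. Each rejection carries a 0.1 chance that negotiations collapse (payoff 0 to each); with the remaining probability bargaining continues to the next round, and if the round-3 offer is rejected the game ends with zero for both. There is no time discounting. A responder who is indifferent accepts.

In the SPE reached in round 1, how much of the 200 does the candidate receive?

18

Round 3 (the employer proposes): rejection yields 0 for the candidate; the employer offers 0 and keeps 200.
Round 2 (the candidate proposes): rejecting gives the employer an expected 0.9 × 200 = 180; the candidate offers that and keeps 20.
Round 1 (the employer proposes): rejecting gives the candidate an expected 0.9 × 20 = 18. The employer offers 18 and keeps 200 − 18 = 182.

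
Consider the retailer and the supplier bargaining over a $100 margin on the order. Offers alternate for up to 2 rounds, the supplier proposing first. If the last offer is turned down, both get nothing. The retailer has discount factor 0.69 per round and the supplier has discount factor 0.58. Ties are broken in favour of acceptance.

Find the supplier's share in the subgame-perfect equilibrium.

Round 2 (the retailer proposes): the supplier will accept anything ≥ 0, so the retailer offers 0 and keeps 100.
Round 1 (the supplier proposes): the retailer can get 100 next round, worth 0.69 × 100 = 69 now, so the supplier offers 69, keeping 31.

31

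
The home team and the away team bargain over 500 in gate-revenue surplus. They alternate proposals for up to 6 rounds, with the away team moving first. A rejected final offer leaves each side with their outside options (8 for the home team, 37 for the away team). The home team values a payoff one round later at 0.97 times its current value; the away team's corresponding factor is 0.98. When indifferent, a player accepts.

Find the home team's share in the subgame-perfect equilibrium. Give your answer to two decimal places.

Solve by backward induction from round 6.
Round 6 (the home team proposes): the away team gets 37 if talks fail, so the home team offers 37 and keeps 463.
Round 5 (the away team proposes): the home team can get 463 next round, worth 0.97 × 463 = 449.11 now, so the away team offers 449.11, keeping 50.89.
Round 4 (the home team proposes): the away team can get 50.89 next round, worth 0.98 × 50.89 = 49.8722 now; the home team offers that and keeps 450.1278.
Round 3 (the away team proposes): the home team can get 450.1278 next round, worth 0.97 × 450.1278 = 436.623966 now, so the away team offers 436.623966, keeping 63.376034.
Round 2 (the home team proposes): the away team can get 63.376034 next round, worth 0.98 × 63.376034 = 62.10851332 now; the home team offers that and keeps 437.89148668.
Round 1 (the away team proposes): the home team can get 437.89148668 next round, worth 0.97 × 437.89148668 = 424.7547420796 now, so the away team offers 424.7547420796, keeping 75.2452579204.

424.75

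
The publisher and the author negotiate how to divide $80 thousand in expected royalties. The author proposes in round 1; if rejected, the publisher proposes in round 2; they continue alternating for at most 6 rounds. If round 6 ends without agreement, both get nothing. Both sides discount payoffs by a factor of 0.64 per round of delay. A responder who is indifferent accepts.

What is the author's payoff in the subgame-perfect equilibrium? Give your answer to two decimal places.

Work backward from the last round.
Round 6 (the publisher proposes): the author will accept anything ≥ 0, so the publisher offers 0 and keeps 80.
Round 5 (the author proposes): the publisher can get 80 next round, worth 0.64 × 80 = 51.2 now, so the author offers 51.2, keeping 28.8.
Round 4 (the publisher proposes): the author can get 28.8 next round, worth 0.64 × 28.8 = 18.432 now. The publisher offers 18.432 and keeps 80 − 18.432 = 61.568.
Round 3 (the author proposes): the publisher can get 61.568 next round, worth 0.64 × 61.568 = 39.40352 now, so the author offers 39.40352, keeping 40.59648.
Round 2 (the publisher proposes): the author can get 40.59648 next round, worth 0.64 × 40.59648 = 25.9817472 now, so the publisher offers 25.9817472, keeping 54.0182528.
Round 1 (the author proposes): the publisher can get 54.0182528 next round, worth 0.64 × 54.0182528 = 34.571681792 now, so the author offers 34.571681792, keeping 45.428318208.

45.43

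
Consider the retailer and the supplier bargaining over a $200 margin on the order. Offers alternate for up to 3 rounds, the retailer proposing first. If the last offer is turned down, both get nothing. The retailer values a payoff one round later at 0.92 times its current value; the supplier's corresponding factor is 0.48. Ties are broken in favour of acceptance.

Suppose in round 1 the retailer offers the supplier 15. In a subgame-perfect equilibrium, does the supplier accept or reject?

Accept

Round 3 (the retailer proposes): rejection yields 0 for the supplier; the retailer offers 0 and keeps 200.
Round 2 (the supplier proposes): the retailer can get 200 next round, worth 0.92 × 200 = 184 now; the supplier offers that and keeps 16.
So by rejecting in round 1, the supplier gets 16 next round, worth 0.48 × 16 = 7.68 now.
Offer 15 ≥ 7.68, so the supplier accepts.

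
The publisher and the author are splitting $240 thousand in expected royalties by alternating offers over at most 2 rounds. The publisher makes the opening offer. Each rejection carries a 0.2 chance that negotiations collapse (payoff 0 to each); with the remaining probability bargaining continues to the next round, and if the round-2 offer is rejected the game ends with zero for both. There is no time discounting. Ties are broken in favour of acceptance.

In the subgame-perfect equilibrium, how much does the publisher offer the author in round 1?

192

By backward induction:
Round 2 (the author proposes): rejection yields 0 for the publisher; the author offers 0 and keeps 240.
Round 1 (the publisher proposes): rejecting gives the author an expected 0.8 × 240 = 192, so the publisher offers 192, keeping 48.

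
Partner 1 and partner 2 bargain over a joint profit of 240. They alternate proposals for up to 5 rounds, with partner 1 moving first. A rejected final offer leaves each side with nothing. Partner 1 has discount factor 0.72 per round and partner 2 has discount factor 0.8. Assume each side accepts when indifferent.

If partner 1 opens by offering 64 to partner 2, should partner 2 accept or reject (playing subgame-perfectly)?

Round 5 (partner 1 proposes): rejection yields 0 for partner 2; partner 1 offers 0 and keeps 240.
Round 4 (partner 2 proposes): partner 1 can get 240 next round, worth 0.72 × 240 = 172.8 now, so partner 2 offers 172.8, keeping 67.2.
Round 3 (partner 1 proposes): partner 2 can get 67.2 next round, worth 0.8 × 67.2 = 53.76 now, so partner 1 offers 53.76, keeping 186.24.
Round 2 (partner 2 proposes): partner 1 can get 186.24 next round, worth 0.72 × 186.24 = 134.0928 now; partner 2 offers that and keeps 105.9072.
So by rejecting in round 1, partner 2 gets 105.9072 next round, worth 0.8 × 105.9072 = 84.72576 now.
Offer 64 < 84.72576, so partner 2 rejects.

Reject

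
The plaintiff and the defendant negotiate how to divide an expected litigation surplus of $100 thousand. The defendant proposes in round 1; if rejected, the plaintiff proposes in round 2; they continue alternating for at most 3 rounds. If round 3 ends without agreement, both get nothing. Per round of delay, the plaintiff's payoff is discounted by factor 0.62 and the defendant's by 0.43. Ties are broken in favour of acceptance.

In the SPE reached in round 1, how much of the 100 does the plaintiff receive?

Solve by backward induction from round 3.
Round 3 (the defendant proposes): rejection yields 0 for the plaintiff; the defendant offers 0 and keeps 100.
Round 2 (the plaintiff proposes): the defendant can get 100 next round, worth 0.43 × 100 = 43 now, so the plaintiff offers 43, keeping 57.
Round 1 (the defendant proposes): the plaintiff can get 57 next round, worth 0.62 × 57 = 35.34 now. The defendant offers 35.34 and keeps 100 − 35.34 = 64.66.

35.34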